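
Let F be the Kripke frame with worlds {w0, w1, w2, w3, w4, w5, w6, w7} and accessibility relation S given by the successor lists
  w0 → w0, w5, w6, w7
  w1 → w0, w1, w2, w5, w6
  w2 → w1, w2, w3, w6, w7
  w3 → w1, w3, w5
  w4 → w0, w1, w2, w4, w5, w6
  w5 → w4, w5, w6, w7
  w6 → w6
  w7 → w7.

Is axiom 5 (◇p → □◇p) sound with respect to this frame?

No

Axiom 5 corresponds to the accessibility relation being Euclidean.
Euclidean: no — w0 S w6 and w0 S w5, but not w6 S w5.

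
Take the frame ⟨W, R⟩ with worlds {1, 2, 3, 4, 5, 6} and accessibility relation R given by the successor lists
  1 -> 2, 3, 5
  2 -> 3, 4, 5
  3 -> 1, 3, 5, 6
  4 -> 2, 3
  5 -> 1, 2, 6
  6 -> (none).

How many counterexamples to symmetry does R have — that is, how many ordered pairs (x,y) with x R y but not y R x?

Enumerating: (1,2), (2,3), (3,5), (3,6), (4,3), (5,6).

6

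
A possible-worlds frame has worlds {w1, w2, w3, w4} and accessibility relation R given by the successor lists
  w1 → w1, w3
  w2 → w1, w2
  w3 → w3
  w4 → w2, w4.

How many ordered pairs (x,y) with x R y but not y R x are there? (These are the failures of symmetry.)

3

Enumerating: (w1,w3), (w2,w1), (w4,w2).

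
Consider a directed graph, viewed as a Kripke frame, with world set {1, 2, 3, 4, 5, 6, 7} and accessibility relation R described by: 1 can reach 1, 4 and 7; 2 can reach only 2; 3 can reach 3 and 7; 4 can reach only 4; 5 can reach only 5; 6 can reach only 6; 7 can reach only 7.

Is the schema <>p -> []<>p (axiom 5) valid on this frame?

No

Axiom 5 corresponds to the accessibility relation being Euclidean.
Euclidean: no — 1 R 4 and 1 R 7, but not 4 R 7.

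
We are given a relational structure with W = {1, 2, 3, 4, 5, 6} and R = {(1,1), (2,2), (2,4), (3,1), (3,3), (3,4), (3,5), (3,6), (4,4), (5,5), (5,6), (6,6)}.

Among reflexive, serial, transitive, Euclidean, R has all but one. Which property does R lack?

Euclidean

Reflexive: yes — every world is R-related to itself.
Serial: yes — every world has a successor (e.g. 1 R 1).
Transitive: yes — every two-step R-path is closed by a direct edge.
Euclidean: no — 3 R 1 and 3 R 4, but not 1 R 4.
Only Euclidean fails.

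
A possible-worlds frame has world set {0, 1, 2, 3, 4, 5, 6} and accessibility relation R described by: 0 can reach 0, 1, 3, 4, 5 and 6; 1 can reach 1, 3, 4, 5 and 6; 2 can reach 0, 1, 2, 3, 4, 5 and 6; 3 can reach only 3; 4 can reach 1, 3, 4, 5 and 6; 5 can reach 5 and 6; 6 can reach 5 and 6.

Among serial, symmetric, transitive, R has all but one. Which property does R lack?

Serial: yes — every world has a successor (e.g. 0 R 0).
Symmetric: no — 0 R 1 but not 1 R 0.
Transitive: yes — every two-step R-path is closed by a direct edge.
Only symmetric fails.

symmetric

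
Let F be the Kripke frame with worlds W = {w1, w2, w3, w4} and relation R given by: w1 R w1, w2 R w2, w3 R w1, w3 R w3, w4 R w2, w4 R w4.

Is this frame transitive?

Yes

Transitive: yes — every two-step R-path is closed by a direct edge.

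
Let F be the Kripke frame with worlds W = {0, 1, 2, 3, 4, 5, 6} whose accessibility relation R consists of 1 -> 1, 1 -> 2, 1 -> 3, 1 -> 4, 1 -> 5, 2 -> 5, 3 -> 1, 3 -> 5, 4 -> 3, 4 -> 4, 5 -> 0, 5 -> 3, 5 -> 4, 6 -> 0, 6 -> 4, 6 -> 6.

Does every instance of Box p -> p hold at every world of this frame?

Axiom T corresponds to the accessibility relation being reflexive.
Reflexive: no — 0 is not related to itself.

No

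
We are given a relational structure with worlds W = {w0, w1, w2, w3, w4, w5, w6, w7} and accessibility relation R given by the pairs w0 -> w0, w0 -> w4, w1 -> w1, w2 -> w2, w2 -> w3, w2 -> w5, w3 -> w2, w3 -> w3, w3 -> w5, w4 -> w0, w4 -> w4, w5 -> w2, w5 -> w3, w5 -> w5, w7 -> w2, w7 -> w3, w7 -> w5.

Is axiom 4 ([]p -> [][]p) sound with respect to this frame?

Yes

The schema 4 characterises exactly the transitive frames.
Transitive: yes — every two-step R-path is closed by a direct edge.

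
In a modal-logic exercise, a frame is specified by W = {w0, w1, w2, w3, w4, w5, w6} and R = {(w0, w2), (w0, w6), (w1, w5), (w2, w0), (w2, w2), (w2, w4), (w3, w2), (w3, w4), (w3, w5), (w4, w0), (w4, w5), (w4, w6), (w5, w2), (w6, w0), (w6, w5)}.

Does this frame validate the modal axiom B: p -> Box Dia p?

No

Axiom B corresponds to the accessibility relation being symmetric.
Symmetric: no — w1 R w5 but not w5 R w1.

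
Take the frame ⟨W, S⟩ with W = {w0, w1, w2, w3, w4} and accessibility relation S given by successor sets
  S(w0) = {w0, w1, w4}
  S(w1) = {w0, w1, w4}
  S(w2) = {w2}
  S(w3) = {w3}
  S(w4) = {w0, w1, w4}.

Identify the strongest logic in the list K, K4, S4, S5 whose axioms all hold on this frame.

S5

Transitive (axiom 4): yes — every two-step S-path is closed by a direct edge.
Reflexive (axiom T): yes — every world is S-related to itself.
Euclidean (axiom 5): yes — any two successors of a common world are S-related.
So F validates K, K4, S4, S5. The strongest is S5.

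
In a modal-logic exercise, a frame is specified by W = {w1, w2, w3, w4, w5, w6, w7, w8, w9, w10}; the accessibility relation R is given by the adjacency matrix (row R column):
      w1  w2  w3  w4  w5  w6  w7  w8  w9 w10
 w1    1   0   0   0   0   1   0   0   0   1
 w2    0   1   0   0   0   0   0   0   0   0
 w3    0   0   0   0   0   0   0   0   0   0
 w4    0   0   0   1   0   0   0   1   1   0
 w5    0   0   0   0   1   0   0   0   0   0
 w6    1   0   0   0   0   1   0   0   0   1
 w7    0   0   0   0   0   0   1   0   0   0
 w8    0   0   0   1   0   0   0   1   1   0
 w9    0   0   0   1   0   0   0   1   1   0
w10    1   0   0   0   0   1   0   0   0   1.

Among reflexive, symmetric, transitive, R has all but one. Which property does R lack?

Reflexive: no — w3 is not related to itself.
Symmetric: yes — every pair in R has its reverse in R.
Transitive: yes — every two-step R-path is closed by a direct edge.
Only reflexive fails.

reflexive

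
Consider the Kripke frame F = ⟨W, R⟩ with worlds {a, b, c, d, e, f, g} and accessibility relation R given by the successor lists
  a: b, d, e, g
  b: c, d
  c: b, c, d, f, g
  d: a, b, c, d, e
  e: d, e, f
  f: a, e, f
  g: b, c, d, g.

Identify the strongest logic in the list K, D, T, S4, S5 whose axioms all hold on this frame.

D

Serial (axiom D): yes — every world has a successor (e.g. a R b).
Reflexive (axiom T): no — a is not related to itself.
Transitive (axiom 4): no — a R b and b R c, but not a R c.
Euclidean (axiom 5): no — a R b and a R e, but not b R e.
So F validates K, D; T would additionally require R to be reflexive. The strongest is D.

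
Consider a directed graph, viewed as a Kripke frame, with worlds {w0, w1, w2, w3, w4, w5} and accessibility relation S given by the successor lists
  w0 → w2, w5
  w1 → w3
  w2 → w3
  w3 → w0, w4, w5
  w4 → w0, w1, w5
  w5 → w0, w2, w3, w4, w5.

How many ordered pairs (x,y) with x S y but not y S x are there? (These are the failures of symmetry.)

8

Enumerating: (w0,w2), (w1,w3), (w2,w3), (w3,w0), (w3,w4), (w4,w0), (w4,w1), (w5,w2).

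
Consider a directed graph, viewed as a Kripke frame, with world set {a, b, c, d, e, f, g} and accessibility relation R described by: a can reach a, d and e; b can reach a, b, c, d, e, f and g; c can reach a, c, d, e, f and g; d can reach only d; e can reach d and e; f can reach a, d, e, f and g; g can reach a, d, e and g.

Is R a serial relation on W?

Yes

Serial: yes — every world has a successor (e.g. a R a).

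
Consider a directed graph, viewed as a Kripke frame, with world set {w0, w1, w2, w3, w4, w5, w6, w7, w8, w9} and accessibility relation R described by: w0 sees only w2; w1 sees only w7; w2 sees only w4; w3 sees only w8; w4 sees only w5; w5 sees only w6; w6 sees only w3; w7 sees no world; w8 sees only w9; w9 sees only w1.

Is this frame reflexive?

No

Reflexive: no — w0 is not related to itself.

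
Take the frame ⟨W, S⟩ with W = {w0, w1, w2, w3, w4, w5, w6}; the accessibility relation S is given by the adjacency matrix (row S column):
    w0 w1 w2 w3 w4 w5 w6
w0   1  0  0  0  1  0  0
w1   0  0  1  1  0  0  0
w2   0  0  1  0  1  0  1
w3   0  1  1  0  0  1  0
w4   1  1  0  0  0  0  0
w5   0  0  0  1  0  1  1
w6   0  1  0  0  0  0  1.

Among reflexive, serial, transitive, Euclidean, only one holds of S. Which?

Reflexive: no — w1 is not related to itself.
Serial: yes — every world has a successor (e.g. w0 S w0).
Transitive: no — w0 S w4 and w4 S w1, but not w0 S w1.
Euclidean: no — w1 S w2 and w1 S w3, but not w2 S w3.
Only serial holds.

serial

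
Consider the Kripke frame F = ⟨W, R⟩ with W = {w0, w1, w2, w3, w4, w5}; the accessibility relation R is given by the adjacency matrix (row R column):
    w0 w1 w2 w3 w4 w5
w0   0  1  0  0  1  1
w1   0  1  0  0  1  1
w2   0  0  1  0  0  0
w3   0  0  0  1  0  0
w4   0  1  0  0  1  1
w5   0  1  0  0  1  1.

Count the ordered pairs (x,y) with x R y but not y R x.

3

Enumerating: (w0,w1), (w0,w4), (w0,w5).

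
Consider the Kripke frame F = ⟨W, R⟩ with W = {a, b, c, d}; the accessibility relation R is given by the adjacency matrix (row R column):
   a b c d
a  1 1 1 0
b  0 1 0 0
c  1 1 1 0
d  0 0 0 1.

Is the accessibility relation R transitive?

Transitive: yes — every two-step R-path is closed by a direct edge.

Yes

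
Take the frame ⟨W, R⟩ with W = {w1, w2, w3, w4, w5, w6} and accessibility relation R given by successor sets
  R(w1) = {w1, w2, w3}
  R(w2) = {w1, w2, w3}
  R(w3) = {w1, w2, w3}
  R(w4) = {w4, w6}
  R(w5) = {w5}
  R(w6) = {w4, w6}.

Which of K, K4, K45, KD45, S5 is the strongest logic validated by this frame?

Transitive (axiom 4): yes — every two-step R-path is closed by a direct edge.
Euclidean (axiom 5): yes — any two successors of a common world are R-related.
Serial (axiom D): yes — every world has a successor (e.g. w1 R w1).
Reflexive (axiom T): yes — every world is R-related to itself.
So F validates K, K4, K45, KD45, S5. The strongest is S5.

S5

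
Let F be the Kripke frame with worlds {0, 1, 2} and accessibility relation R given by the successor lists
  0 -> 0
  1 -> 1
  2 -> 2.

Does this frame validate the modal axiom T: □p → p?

Yes

Axiom T corresponds to the accessibility relation being reflexive.
Reflexive: yes — every world is R-related to itself.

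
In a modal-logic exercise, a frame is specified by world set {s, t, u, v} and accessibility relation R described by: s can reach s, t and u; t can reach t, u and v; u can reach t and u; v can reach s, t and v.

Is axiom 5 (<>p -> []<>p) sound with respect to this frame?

No

Axiom 5 corresponds to the accessibility relation being Euclidean.
Euclidean: no — t R u and t R v, but not u R v.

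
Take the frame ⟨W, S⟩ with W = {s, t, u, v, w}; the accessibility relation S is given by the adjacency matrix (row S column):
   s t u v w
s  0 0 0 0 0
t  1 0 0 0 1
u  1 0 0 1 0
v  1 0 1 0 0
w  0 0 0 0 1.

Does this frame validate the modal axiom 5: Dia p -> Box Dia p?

No

By correspondence theory, 5 is valid on a frame iff S is Euclidean.
Euclidean: no — t S s and t S w, but not s S w.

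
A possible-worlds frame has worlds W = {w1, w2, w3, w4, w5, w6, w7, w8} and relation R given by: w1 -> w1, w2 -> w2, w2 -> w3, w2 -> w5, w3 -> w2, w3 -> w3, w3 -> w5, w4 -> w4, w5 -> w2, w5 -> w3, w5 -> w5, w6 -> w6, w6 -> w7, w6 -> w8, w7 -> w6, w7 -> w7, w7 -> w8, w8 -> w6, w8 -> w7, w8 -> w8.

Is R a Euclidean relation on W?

Yes

Euclidean: yes — any two successors of a common world are R-related.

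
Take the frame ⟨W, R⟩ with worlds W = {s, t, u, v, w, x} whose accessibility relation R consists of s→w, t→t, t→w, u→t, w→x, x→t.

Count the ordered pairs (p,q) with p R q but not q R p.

5

Enumerating: (s,w), (t,w), (u,t), (w,x), (x,t).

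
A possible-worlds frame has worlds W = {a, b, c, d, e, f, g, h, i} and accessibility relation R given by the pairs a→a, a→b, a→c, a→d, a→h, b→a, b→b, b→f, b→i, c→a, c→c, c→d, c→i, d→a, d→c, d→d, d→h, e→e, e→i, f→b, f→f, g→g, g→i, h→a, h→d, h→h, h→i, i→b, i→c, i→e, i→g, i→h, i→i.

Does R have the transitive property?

No

Transitive: no — a R b and b R f, but not a R f.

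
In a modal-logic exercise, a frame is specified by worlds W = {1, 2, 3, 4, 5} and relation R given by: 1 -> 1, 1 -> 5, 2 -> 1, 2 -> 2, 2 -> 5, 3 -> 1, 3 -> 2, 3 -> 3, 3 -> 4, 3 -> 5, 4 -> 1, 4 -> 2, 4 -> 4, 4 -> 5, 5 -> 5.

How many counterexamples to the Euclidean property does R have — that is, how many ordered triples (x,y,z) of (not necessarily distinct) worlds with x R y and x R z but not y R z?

20

Enumerating: (1,5,1), (2,1,2), (2,5,1), (2,5,2), (3,1,2), (3,1,3), (3,1,4), (3,2,3), (3,2,4), (3,4,3), (3,5,1), (3,5,2), … and 8 more.
Total: 20.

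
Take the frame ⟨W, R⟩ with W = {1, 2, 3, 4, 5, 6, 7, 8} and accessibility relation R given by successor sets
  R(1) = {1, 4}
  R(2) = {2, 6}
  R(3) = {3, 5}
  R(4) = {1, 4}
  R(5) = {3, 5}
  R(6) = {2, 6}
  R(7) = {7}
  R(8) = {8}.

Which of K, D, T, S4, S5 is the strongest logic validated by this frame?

S5

Serial (axiom D): yes — every world has a successor (e.g. 1 R 1).
Reflexive (axiom T): yes — every world is R-related to itself.
Transitive (axiom 4): yes — every two-step R-path is closed by a direct edge.
Euclidean (axiom 5): yes — any two successors of a common world are R-related.
So F validates K, D, T, S4, S5. The strongest is S5.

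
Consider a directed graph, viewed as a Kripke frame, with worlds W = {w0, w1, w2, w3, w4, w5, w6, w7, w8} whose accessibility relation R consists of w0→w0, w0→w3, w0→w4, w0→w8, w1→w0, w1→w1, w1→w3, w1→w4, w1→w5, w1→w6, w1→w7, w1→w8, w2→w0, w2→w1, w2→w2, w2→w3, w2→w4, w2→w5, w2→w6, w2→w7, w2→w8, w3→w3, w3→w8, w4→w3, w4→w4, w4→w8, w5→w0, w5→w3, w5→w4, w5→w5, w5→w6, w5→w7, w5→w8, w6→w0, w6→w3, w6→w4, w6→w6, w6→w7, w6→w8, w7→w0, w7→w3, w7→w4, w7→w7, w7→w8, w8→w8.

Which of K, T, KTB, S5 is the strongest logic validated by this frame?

Reflexive (axiom T): yes — every world is R-related to itself.
Symmetric (axiom B): no — w0 R w3 but not w3 R w0.
Euclidean (axiom 5): no — w0 R w3 and w0 R w4, but not w3 R w4.
So F validates K, T; KTB would additionally require R to be symmetric. The strongest is T.

T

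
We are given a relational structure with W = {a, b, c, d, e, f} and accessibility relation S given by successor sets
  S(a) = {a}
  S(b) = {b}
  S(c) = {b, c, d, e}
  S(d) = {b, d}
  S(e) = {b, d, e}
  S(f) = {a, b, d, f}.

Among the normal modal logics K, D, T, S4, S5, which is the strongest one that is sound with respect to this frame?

S4

Serial (axiom D): yes — every world has a successor (e.g. a S a).
Reflexive (axiom T): yes — every world is S-related to itself.
Transitive (axiom 4): yes — every two-step S-path is closed by a direct edge.
Euclidean (axiom 5): no — c S b and c S d, but not b S d.
So F validates K, D, T, S4; S5 would additionally require S to be Euclidean. The strongest is S4.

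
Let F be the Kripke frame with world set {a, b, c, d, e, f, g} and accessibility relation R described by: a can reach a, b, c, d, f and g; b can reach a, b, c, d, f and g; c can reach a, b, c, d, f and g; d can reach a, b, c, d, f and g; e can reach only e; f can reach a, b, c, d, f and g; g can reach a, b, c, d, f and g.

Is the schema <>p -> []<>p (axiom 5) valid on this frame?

The schema 5 characterises exactly the Euclidean frames.
Euclidean: yes — any two successors of a common world are R-related.

Yes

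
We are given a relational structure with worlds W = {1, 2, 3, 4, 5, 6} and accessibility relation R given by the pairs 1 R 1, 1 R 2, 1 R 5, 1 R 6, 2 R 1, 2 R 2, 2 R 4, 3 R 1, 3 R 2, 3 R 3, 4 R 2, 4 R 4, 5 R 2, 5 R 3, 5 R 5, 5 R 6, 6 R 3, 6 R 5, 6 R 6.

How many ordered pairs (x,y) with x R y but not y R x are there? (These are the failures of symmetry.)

Enumerating: (1,5), (1,6), (3,1), (3,2), (5,2), (5,3), (6,3).

7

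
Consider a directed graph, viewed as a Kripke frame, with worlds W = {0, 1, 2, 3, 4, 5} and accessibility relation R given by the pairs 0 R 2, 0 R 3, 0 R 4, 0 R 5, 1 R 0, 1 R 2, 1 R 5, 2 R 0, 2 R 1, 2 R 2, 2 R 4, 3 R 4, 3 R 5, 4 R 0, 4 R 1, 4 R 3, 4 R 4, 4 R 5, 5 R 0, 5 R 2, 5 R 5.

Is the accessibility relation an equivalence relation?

No

Reflexive: no — 0 is not related to itself.
Symmetric: no — 0 R 3 but not 3 R 0.
Transitive: no — 0 R 2 and 2 R 1, but not 0 R 1.
So R is not an equivalence relation.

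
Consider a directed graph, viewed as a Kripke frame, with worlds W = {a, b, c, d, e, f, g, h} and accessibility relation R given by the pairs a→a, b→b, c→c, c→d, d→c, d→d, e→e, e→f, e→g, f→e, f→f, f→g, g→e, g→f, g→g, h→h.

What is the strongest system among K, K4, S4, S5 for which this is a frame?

Transitive (axiom 4): yes — every two-step R-path is closed by a direct edge.
Reflexive (axiom T): yes — every world is R-related to itself.
Euclidean (axiom 5): yes — any two successors of a common world are R-related.
So F validates K, K4, S4, S5. The strongest is S5.

S5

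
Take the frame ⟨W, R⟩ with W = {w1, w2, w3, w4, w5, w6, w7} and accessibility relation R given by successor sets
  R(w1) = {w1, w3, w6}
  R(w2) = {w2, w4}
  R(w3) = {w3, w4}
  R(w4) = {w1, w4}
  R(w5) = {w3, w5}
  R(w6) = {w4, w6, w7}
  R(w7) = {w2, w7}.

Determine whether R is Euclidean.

No

Euclidean: no — w1 R w3 and w1 R w6, but not w3 R w6.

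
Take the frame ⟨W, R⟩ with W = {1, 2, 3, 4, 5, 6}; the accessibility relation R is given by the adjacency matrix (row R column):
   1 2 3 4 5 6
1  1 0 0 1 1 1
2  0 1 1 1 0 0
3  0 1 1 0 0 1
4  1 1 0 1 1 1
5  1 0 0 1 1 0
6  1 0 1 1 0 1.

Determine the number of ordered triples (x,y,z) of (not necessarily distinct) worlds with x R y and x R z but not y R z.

18

Enumerating: (1,5,6), (1,6,5), (2,3,4), (2,4,3), (3,2,6), (3,6,2), (4,1,2), (4,2,1), (4,2,5), (4,2,6), (4,5,2), (4,5,6), (4,6,2), (4,6,5), (6,1,3), (6,3,1), (6,3,4), (6,4,3).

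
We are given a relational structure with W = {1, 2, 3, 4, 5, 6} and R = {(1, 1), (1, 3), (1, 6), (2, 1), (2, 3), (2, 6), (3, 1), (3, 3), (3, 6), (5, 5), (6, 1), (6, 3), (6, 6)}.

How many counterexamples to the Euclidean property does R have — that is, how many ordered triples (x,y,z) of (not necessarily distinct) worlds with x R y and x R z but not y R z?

0

R is Euclidean; there are no such tuples.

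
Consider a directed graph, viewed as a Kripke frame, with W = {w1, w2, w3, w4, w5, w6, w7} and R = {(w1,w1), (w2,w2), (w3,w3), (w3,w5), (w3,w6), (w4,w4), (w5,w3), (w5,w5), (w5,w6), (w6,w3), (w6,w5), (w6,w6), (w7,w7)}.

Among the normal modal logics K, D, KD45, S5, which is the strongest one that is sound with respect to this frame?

S5

Serial (axiom D): yes — every world has a successor (e.g. w1 R w1).
Euclidean (axiom 5): yes — any two successors of a common world are R-related.
Transitive (axiom 4): yes — every two-step R-path is closed by a direct edge.
Reflexive (axiom T): yes — every world is R-related to itself.
So F validates K, D, KD45, S5. The strongest is S5.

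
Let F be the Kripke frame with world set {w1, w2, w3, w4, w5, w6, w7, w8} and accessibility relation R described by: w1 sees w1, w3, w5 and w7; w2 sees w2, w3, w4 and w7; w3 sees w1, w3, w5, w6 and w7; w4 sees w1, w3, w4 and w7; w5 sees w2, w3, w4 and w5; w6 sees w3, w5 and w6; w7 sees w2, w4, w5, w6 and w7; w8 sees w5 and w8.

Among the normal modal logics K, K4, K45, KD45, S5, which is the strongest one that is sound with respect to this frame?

Transitive (axiom 4): no — w1 R w3 and w3 R w6, but not w1 R w6.
Euclidean (axiom 5): no — w1 R w5 and w1 R w7, but not w5 R w7.
Serial (axiom D): yes — every world has a successor (e.g. w1 R w1).
Reflexive (axiom T): yes — every world is R-related to itself.
So F validates K; K4 would additionally require R to be transitive. The strongest is K.

K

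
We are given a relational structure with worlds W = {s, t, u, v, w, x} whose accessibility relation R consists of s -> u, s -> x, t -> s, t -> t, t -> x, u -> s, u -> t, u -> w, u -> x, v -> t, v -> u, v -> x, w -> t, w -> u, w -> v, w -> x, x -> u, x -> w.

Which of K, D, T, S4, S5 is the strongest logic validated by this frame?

Serial (axiom D): yes — every world has a successor (e.g. s R u).
Reflexive (axiom T): no — s is not related to itself.
Transitive (axiom 4): no — s R u and u R t, but not s R t.
Euclidean (axiom 5): no — t R x and t R s, but not x R s.
So F validates K, D; T would additionally require R to be reflexive. The strongest is D.

D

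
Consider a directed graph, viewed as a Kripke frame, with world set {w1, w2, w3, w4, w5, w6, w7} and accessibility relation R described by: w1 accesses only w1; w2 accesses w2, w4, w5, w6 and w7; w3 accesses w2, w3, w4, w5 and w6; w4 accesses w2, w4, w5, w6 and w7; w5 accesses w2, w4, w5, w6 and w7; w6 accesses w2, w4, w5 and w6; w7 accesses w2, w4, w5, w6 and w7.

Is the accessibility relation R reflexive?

Yes

Reflexive: yes — every world is R-related to itself.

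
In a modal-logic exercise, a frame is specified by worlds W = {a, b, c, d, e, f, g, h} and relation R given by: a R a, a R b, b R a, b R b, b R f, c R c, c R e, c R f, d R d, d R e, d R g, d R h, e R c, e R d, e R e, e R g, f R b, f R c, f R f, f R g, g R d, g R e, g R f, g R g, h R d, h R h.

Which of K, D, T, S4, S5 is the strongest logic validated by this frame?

T

Serial (axiom D): yes — every world has a successor (e.g. a R a).
Reflexive (axiom T): yes — every world is R-related to itself.
Transitive (axiom 4): no — a R b and b R f, but not a R f.
Euclidean (axiom 5): no — b R a and b R f, but not a R f.
So F validates K, D, T; S4 would additionally require R to be transitive. The strongest is T.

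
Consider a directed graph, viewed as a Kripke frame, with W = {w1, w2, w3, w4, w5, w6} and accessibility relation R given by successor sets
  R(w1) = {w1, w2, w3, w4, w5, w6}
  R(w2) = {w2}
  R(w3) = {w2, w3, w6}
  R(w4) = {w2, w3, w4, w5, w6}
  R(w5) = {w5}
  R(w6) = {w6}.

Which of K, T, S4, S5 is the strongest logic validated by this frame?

S4

Reflexive (axiom T): yes — every world is R-related to itself.
Transitive (axiom 4): yes — every two-step R-path is closed by a direct edge.
Euclidean (axiom 5): no — w1 R w2 and w1 R w3, but not w2 R w3.
So F validates K, T, S4; S5 would additionally require R to be Euclidean. The strongest is S4.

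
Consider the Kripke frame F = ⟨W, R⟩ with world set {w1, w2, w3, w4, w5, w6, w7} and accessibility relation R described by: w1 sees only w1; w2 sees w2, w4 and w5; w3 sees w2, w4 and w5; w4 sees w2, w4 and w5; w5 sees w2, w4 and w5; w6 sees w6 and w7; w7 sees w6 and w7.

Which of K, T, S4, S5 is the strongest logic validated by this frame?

Reflexive (axiom T): no — w3 is not related to itself.
Transitive (axiom 4): yes — every two-step R-path is closed by a direct edge.
Euclidean (axiom 5): yes — any two successors of a common world are R-related.
So F validates K; T would additionally require R to be reflexive. The strongest is K.

K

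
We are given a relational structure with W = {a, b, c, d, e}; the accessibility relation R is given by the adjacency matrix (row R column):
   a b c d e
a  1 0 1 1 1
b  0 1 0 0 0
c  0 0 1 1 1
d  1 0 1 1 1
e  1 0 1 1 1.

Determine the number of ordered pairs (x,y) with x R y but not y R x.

Enumerating: (a,c).

1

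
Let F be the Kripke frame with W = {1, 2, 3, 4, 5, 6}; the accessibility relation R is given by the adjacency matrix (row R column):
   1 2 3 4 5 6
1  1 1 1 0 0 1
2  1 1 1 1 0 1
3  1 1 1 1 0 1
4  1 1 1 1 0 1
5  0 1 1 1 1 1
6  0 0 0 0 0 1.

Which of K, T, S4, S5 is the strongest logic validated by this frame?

Reflexive (axiom T): yes — every world is R-related to itself.
Transitive (axiom 4): no — 1 R 2 and 2 R 4, but not 1 R 4.
Euclidean (axiom 5): no — 1 R 6 and 1 R 2, but not 6 R 2.
So F validates K, T; S4 would additionally require R to be transitive. The strongest is T.

T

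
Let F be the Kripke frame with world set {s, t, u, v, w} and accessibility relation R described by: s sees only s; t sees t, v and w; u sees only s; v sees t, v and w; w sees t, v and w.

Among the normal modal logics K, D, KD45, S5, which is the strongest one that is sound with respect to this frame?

Serial (axiom D): yes — every world has a successor (e.g. s R s).
Euclidean (axiom 5): yes — any two successors of a common world are R-related.
Transitive (axiom 4): yes — every two-step R-path is closed by a direct edge.
Reflexive (axiom T): no — u is not related to itself.
So F validates K, D, KD45; S5 would additionally require R to be reflexive. The strongest is KD45.

KD45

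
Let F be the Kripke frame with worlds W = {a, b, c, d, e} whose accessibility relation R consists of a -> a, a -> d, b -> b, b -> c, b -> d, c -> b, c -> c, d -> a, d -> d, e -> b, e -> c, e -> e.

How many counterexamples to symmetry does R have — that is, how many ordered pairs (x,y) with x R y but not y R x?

Enumerating: (b,d), (e,b), (e,c).

3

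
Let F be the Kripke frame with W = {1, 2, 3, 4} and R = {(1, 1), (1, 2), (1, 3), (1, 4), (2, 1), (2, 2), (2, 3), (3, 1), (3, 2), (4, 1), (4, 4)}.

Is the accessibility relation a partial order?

No

Reflexive: no — 3 is not related to itself.
Transitive: no — 2 R 1 and 1 R 4, but not 2 R 4.
Antisymmetric: no — 1 R 2 and 2 R 1 with 1 ≠ 2.
So R is not a partial order.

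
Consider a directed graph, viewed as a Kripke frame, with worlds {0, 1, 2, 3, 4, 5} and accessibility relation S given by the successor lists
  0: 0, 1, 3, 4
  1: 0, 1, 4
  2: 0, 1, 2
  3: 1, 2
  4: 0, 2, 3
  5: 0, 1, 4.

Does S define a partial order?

Reflexive: no — 3 is not related to itself.
Transitive: no — 0 S 3 and 3 S 2, but not 0 S 2.
Antisymmetric: no — 0 S 1 and 1 S 0 with 0 ≠ 1.
So S is not a partial order.

No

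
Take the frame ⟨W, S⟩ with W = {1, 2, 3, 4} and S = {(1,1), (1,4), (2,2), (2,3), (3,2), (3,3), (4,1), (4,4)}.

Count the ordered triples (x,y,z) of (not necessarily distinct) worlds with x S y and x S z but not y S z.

S is Euclidean; there are no such tuples.

0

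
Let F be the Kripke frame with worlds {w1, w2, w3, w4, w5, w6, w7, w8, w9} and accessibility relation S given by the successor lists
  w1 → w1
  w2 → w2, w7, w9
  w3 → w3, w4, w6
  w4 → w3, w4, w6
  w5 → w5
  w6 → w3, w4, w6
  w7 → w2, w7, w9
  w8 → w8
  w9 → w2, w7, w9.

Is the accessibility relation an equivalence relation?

Reflexive: yes — every world is S-related to itself.
Symmetric: yes — every pair in S has its reverse in S.
Transitive: yes — every two-step S-path is closed by a direct edge.
So S is an equivalence relation.

Yes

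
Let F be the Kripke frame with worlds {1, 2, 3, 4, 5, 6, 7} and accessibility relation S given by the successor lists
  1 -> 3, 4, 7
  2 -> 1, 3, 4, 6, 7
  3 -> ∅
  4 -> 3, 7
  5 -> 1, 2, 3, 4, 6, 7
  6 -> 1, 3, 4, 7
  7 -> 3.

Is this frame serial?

No

Serial: no — 3 has no S-successor.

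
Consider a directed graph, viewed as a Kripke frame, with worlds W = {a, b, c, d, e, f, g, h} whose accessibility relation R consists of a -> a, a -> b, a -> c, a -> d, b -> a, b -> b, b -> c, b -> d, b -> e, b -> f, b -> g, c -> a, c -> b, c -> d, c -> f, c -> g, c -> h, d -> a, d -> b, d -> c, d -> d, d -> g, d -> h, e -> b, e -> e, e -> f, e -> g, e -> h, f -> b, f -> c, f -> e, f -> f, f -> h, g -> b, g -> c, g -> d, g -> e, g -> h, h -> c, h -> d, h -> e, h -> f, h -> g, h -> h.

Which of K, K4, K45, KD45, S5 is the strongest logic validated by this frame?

K

Transitive (axiom 4): no — a R b and b R e, but not a R e.
Euclidean (axiom 5): no — b R a and b R e, but not a R e.
Serial (axiom D): yes — every world has a successor (e.g. a R a).
Reflexive (axiom T): no — c is not related to itself.
So F validates K; K4 would additionally require R to be transitive. The strongest is K.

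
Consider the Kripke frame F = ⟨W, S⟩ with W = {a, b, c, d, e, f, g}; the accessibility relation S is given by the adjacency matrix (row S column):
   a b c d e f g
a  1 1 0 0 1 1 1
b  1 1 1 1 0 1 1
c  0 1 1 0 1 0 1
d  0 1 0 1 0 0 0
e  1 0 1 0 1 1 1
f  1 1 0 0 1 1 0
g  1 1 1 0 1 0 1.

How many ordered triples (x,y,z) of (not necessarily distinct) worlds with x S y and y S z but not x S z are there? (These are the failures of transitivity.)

32

Enumerating: (a,b,c), (a,b,d), (a,e,c), (a,g,c), (b,a,e), (b,c,e), (b,f,e), (b,g,e), (c,b,a), (c,b,d), (c,b,f), (c,e,a), … and 20 more.
Total: 32.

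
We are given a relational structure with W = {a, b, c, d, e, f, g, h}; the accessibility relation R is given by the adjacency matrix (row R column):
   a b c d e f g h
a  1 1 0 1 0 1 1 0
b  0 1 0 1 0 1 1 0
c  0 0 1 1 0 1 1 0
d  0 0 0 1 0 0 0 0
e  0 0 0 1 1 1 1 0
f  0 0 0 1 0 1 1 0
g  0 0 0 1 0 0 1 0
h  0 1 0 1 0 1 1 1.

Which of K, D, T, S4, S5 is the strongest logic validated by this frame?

S4

Serial (axiom D): yes — every world has a successor (e.g. a R a).
Reflexive (axiom T): yes — every world is R-related to itself.
Transitive (axiom 4): yes — every two-step R-path is closed by a direct edge.
Euclidean (axiom 5): no — a R d and a R b, but not d R b.
So F validates K, D, T, S4; S5 would additionally require R to be Euclidean. The strongest is S4.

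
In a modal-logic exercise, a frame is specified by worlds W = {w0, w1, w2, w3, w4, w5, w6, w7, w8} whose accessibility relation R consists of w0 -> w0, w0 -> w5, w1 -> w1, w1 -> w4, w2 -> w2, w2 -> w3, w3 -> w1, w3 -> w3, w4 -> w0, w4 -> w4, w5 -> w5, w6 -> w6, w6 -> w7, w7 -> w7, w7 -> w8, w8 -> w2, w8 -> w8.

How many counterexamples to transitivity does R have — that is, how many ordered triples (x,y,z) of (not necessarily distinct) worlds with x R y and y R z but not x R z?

7

Enumerating: (w1,w4,w0), (w2,w3,w1), (w3,w1,w4), (w4,w0,w5), (w6,w7,w8), (w7,w8,w2), (w8,w2,w3).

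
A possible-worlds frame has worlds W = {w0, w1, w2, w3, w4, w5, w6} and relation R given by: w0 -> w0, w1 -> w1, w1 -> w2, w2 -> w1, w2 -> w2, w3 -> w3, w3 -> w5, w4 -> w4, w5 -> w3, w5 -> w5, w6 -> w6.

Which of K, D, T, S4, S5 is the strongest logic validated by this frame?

S5

Serial (axiom D): yes — every world has a successor (e.g. w0 R w0).
Reflexive (axiom T): yes — every world is R-related to itself.
Transitive (axiom 4): yes — every two-step R-path is closed by a direct edge.
Euclidean (axiom 5): yes — any two successors of a common world are R-related.
So F validates K, D, T, S4, S5. The strongest is S5.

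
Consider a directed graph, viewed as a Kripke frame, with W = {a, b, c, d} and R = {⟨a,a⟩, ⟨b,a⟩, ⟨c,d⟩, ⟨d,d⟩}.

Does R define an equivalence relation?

Reflexive: no — b is not related to itself.
Symmetric: no — b R a but not a R b.
Transitive: yes — every two-step R-path is closed by a direct edge.
So R is not an equivalence relation.

No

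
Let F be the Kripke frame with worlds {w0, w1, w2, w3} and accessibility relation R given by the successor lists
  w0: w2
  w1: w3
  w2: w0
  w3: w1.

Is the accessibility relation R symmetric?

Symmetric: yes — every pair in R has its reverse in R.

Yes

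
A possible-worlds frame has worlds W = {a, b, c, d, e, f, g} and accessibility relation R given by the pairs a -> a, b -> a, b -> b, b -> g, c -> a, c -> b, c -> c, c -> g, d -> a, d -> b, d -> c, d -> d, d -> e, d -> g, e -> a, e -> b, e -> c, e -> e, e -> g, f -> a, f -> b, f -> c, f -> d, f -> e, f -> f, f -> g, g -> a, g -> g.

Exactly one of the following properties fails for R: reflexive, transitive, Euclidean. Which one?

Euclidean

Reflexive: yes — every world is R-related to itself.
Transitive: yes — every two-step R-path is closed by a direct edge.
Euclidean: no — b R a and b R g, but not a R g.
Only Euclidean fails.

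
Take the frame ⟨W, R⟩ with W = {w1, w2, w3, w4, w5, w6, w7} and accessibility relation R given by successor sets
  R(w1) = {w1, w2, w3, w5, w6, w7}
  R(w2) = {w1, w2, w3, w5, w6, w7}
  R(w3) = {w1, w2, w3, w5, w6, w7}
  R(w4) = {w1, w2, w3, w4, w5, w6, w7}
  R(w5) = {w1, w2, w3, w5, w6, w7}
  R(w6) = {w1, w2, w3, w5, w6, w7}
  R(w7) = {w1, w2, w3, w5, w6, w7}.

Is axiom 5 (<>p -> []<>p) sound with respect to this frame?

Axiom 5 corresponds to the accessibility relation being Euclidean.
Euclidean: no — w4 R w1 and w4 R w4, but not w1 R w4.

No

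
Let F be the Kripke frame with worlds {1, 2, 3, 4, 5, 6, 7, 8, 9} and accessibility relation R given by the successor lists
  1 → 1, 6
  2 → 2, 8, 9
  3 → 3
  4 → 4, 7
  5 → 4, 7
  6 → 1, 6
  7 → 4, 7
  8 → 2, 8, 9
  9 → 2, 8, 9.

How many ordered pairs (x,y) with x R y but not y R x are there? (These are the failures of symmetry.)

Enumerating: (5,4), (5,7).

2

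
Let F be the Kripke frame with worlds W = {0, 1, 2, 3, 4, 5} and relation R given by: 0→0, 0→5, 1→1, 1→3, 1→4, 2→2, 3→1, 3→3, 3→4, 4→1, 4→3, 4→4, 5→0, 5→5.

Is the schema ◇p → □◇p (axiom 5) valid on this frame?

Yes

The schema 5 characterises exactly the Euclidean frames.
Euclidean: yes — any two successors of a common world are R-related.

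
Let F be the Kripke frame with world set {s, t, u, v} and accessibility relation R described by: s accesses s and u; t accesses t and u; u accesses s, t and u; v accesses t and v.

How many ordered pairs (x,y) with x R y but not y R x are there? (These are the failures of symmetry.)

Enumerating: (v,t).

1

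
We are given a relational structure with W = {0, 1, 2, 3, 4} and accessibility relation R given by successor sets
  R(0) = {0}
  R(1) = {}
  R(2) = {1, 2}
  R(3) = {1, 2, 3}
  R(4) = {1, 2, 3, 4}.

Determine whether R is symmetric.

No

Symmetric: no — 2 R 1 but not 1 R 2.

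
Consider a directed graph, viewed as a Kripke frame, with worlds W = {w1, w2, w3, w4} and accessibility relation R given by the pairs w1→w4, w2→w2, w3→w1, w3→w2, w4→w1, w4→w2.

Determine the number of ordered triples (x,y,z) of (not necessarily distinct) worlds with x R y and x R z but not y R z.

7

Enumerating: (w1,w4,w4), (w3,w1,w1), (w3,w1,w2), (w3,w2,w1), (w4,w1,w1), (w4,w1,w2), (w4,w2,w1).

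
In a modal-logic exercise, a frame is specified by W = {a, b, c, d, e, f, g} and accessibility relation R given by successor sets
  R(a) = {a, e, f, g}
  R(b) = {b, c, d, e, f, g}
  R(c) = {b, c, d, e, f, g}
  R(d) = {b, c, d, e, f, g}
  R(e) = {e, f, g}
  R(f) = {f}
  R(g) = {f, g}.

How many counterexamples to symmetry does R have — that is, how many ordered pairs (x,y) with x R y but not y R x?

Enumerating: (a,e), (a,f), (a,g), (b,e), (b,f), (b,g), (c,e), (c,f), (c,g), (d,e), (d,f), (d,g), (e,f), (e,g), (g,f).

15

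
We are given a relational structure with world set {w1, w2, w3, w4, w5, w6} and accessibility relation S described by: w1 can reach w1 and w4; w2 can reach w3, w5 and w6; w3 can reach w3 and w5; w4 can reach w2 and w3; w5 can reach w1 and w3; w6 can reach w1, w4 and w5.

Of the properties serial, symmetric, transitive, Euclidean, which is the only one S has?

Serial: yes — every world has a successor (e.g. w1 S w1).
Symmetric: no — w1 S w4 but not w4 S w1.
Transitive: no — w1 S w4 and w4 S w2, but not w1 S w2.
Euclidean: no — w2 S w3 and w2 S w6, but not w3 S w6.
Only serial holds.

serial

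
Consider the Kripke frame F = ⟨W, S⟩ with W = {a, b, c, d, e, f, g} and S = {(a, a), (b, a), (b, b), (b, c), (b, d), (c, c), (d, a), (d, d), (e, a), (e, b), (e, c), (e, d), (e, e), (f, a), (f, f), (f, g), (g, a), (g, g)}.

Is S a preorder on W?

Yes

Reflexive: yes — every world is S-related to itself.
Transitive: yes — every two-step S-path is closed by a direct edge.
So S is a preorder.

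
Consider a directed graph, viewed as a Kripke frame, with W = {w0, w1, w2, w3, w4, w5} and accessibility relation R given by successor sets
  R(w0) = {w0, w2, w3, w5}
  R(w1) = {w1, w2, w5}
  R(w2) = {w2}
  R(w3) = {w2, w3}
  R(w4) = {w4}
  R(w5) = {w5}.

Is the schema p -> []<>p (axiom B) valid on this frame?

No

By correspondence theory, B is valid on a frame iff R is symmetric.
Symmetric: no — w0 R w2 but not w2 R w0.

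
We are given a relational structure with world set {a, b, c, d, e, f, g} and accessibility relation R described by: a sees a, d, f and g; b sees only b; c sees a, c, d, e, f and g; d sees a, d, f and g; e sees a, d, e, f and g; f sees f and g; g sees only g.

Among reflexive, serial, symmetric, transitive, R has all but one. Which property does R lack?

Reflexive: yes — every world is R-related to itself.
Serial: yes — every world has a successor (e.g. a R a).
Symmetric: no — a R f but not f R a.
Transitive: yes — every two-step R-path is closed by a direct edge.
Only symmetric fails.

symmetric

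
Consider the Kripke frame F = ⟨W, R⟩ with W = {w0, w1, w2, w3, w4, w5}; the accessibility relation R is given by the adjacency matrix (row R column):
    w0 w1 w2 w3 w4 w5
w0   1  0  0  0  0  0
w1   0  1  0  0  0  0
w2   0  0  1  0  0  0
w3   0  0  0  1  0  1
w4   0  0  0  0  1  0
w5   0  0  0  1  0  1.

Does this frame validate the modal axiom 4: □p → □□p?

Axiom 4 corresponds to the accessibility relation being transitive.
Transitive: yes — every two-step R-path is closed by a direct edge.

Yes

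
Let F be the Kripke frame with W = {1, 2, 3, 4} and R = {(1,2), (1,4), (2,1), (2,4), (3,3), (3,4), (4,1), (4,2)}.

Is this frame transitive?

Transitive: no — 3 R 4 and 4 R 1, but not 3 R 1.

No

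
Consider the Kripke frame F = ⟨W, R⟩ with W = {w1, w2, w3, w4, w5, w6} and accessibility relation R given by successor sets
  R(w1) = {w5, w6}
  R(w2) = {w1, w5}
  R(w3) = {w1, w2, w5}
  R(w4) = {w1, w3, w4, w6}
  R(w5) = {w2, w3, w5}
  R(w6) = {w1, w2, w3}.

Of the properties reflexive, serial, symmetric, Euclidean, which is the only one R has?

Reflexive: no — w1 is not related to itself.
Serial: yes — every world has a successor (e.g. w1 R w5).
Symmetric: no — w1 R w5 but not w5 R w1.
Euclidean: no — w1 R w5 and w1 R w6, but not w5 R w6.
Only serial holds.

serial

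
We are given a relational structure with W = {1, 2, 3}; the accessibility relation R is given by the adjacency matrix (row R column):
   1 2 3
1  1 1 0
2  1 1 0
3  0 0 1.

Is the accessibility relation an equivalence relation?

Yes

Reflexive: yes — every world is R-related to itself.
Symmetric: yes — every pair in R has its reverse in R.
Transitive: yes — every two-step R-path is closed by a direct edge.
So R is an equivalence relation.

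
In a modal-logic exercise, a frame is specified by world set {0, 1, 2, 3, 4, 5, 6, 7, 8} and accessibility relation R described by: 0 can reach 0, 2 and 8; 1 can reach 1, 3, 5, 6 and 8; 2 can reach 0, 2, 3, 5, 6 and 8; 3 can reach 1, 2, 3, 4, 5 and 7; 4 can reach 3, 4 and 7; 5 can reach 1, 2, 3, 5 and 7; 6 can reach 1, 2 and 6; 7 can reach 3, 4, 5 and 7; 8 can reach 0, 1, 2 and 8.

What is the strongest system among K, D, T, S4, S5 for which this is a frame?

T

Serial (axiom D): yes — every world has a successor (e.g. 0 R 0).
Reflexive (axiom T): yes — every world is R-related to itself.
Transitive (axiom 4): no — 0 R 2 and 2 R 3, but not 0 R 3.
Euclidean (axiom 5): no — 1 R 3 and 1 R 6, but not 3 R 6.
So F validates K, D, T; S4 would additionally require R to be transitive. The strongest is T.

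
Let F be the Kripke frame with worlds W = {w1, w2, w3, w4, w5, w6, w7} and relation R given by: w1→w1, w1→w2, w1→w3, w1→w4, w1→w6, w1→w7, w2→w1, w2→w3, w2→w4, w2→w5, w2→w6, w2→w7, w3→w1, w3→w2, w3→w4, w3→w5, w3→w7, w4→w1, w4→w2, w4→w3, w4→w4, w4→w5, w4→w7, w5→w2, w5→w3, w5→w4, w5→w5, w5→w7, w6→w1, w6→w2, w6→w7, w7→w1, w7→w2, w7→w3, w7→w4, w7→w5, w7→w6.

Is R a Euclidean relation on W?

Euclidean: no — w1 R w3 and w1 R w6, but not w3 R w6.

No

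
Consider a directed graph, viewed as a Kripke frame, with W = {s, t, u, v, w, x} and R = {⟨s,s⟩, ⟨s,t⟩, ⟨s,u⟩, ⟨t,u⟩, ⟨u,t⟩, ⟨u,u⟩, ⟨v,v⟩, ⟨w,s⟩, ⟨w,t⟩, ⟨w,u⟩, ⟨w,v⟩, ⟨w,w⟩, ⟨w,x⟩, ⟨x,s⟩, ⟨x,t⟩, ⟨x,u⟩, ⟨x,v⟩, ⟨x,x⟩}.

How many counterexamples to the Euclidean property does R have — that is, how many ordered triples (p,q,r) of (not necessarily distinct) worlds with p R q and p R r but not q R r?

Enumerating: (s,t,s), (s,t,t), (s,u,s), (u,t,t), (w,s,v), (w,s,w), (w,s,x), (w,t,s), (w,t,t), (w,t,v), (w,t,w), (w,t,x), … and 23 more.
Total: 35.

35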